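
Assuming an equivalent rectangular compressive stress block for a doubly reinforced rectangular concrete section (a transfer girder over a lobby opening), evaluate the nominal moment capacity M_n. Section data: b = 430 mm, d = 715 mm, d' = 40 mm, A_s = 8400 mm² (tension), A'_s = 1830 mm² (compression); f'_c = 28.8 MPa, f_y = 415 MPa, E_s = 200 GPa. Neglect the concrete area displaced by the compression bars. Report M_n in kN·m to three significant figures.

Assume both tension and compression steel yield.
Net tension couple steel: A_s − A'_s = 6570 mm².
a = (A_s − A'_s) f_y / (0.85 f'_c b) = 2726550/(0.85 × 28.8 × 430) = 259.02 mm.
c = a/β₁ = 259.02/0.844 = 306.90 mm; ε'_s = 0.003(c − d')/c = 0.0026 ≥ f_y/E_s = 0.0021, so compression steel does yield.
M_n = (A_s − A'_s) f_y (d − a/2) + A'_s f_y (d − d') = [2726550 × (715 − 129.51) + 759450 × (715 − 40)] × 10⁻⁶ = 1596.37 + 512.63 = 2109.00 kN·m.

M_n ≈ 2110 kN·m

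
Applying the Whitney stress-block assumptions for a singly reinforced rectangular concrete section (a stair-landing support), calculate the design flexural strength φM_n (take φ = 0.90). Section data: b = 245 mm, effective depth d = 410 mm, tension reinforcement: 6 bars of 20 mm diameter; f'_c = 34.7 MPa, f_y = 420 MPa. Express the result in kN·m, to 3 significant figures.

A_s = 6 × 314 = 1884 mm².
T = A_s f_y = 1884 × 420 = 791280 N = 791.28 kN.
From C = T: a = T/(0.85 f'_c b) = 791280/(0.85 × 34.7 × 245) = 109.50 mm.
M_n = T(d − a/2) = 791.28 kN × (410 − 54.75) mm = 281.10 kN·m.
φM_n = 0.90 × 281.10 = 252.99 kN·m.

φM_n ≈ 253 kN·m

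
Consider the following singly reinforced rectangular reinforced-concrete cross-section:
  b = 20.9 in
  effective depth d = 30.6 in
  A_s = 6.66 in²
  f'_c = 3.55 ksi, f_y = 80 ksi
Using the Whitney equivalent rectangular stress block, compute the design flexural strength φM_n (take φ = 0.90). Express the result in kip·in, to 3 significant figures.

φM_n ≈ 12600 kip·in

T = A_s f_y = 6.66 × 80 = 532.8 kips.
a = T/(0.85 f'_c b) = 532.8/(0.85 × 3.55 × 20.9) = 8.448 in.
M_n = T(d − a/2) = 532.8 × (30.6 − 4.224) = 14053.1 kip·in.
φM_n = 0.90 × 14053.1 = 12647.8 kip·in.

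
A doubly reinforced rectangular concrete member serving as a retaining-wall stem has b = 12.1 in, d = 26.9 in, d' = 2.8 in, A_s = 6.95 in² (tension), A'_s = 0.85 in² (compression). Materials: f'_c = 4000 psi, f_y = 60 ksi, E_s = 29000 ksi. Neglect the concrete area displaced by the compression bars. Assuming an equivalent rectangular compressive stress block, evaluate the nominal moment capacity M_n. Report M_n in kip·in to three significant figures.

Assume both steels yield.
a = (A_s − A'_s) f_y/(0.85 f'_c b) = (6.95 − 0.85) × 60/(0.85 × 4 × 12.1) = 8.896 in.
c = a/β₁ = 8.896/0.85 = 10.466 in; ε'_s = 0.003(c − d')/c = 0.0022 ≥ ε_y = 0.0021, so the compression steel yields.
M_n = (A_s − A'_s) f_y (d − a/2) + A'_s f_y (d − d') = 366 × (26.9 − 4.448) + 51 × (26.9 − 2.8) = 8217.4 + 1229.1 = 9446.5 kip·in.

M_n ≈ 9450 kip·in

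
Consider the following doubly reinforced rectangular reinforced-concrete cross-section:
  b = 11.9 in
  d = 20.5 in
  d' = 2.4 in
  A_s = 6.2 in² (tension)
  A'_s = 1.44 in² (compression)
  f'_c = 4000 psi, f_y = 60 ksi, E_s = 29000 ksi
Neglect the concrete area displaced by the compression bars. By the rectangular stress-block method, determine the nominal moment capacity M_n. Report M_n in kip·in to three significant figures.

Assume both steels yield.
a = (A_s − A'_s) f_y/(0.85 f'_c b) = (6.2 − 1.44) × 60/(0.85 × 4 × 11.9) = 7.059 in.
c = a/β₁ = 7.059/0.85 = 8.305 in; ε'_s = 0.003(c − d')/c = 0.0021 ≥ ε_y = 0.0021, so the compression steel yields.
M_n = (A_s − A'_s) f_y (d − a/2) + A'_s f_y (d − d') = 285.6 × (20.5 − 3.5295) + 86.4 × (20.5 − 2.4) = 4846.8 + 1563.8 = 6410.6 kip·in.

M_n ≈ 6410 kip·in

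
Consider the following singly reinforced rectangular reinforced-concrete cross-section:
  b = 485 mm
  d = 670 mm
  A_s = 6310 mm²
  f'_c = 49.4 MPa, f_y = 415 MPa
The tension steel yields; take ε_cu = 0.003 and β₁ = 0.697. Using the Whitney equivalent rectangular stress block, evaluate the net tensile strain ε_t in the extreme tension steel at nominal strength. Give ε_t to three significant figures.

a = A_s f_y/(0.85 f'_c b) = 128.58 mm.
β₁ = 0.697, so c = a/β₁ = 128.58/0.697 = 184.48 mm.
From the linear strain diagram with ε_cu = 0.003: ε_t = 0.003 (d − c)/c = 0.003 × (670 − 184.48)/184.48 = 0.00790.
Since ε_t ≥ 0.005, the section is tension-controlled.

ε_t ≈ 0.00790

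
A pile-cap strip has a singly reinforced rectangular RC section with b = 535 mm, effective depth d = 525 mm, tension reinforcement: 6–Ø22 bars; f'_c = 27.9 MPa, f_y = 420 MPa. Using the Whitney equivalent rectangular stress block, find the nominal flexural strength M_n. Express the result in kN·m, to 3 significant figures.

A_s = 6 × 380 = 2280 mm².
T = A_s f_y = 2280 × 420 = 957600 N = 957.6 kN.
From C = T: a = T/(0.85 f'_c b) = 957600/(0.85 × 27.9 × 535) = 75.48 mm.
M_n = T(d − a/2) = 957.6 kN × (525 − 37.74) mm = 466.60 kN·m.

M_n ≈ 467 kN·m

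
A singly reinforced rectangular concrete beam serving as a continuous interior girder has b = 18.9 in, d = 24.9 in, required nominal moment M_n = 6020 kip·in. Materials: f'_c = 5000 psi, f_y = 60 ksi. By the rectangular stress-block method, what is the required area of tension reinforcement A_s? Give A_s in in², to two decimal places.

From M_n = 0.85 f'_c a b (d − a/2):
a = d − √(d² − 2M_n/(0.85 f'_c b)) = 24.9 − √(24.9² − 2 × 6020/(0.85 × 5 × 18.9)) = 3.218 in.
A_s = 0.85 f'_c a b / f_y = 0.85 × 5 × 3.218 × 18.9 / 60 = 4.308 in².

A_s ≈ 4.31 in²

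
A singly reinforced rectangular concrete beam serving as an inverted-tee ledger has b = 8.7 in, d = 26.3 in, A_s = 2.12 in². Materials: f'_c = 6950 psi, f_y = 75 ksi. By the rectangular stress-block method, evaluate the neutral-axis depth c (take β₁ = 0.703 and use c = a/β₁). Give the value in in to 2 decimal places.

c ≈ 4.40 in

T = A_s f_y = 2.12 × 75 = 159 kips.
a = T/(0.85 f'_c b) = 159/(0.85 × 6.95 × 8.7) = 3.0937 in.
With β₁ = 0.703, c = a/β₁ = 3.0937/0.703 = 4.40 in.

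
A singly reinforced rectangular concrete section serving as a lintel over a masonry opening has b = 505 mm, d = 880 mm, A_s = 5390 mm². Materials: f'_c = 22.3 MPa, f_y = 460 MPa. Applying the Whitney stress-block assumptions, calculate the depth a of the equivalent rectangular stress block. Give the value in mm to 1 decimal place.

T = A_s f_y = 5390 × 460 = 2479400 N = 2479.4 kN.
Setting C = 0.85 f'_c a b equal to T: a = 2479400/(0.85 × 22.3 × 505) = 259.0 mm.

a ≈ 259.0 mm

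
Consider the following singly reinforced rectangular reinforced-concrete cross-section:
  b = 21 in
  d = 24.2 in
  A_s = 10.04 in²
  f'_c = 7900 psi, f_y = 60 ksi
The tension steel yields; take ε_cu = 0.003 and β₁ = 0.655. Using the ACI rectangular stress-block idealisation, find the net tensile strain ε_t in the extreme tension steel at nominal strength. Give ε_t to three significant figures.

ε_t ≈ 0.00813

a = A_s f_y/(0.85 f'_c b) = 4.272 in.
β₁ = 0.655, so c = a/β₁ = 4.272/0.655 = 6.522 in.
From the linear strain diagram with ε_cu = 0.003: ε_t = 0.003 (d − c)/c = 0.003 × (24.2 − 6.522)/6.522 = 0.00813.
Since ε_t ≥ 0.005, the section is tension-controlled.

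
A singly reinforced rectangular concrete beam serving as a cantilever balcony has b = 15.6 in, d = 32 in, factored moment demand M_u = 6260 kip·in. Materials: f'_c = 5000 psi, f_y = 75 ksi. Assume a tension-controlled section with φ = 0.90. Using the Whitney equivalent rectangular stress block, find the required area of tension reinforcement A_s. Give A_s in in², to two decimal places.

A_s ≈ 3.06 in²

M_n = M_u/φ = 6260/0.90 = 6955.56 kip·in.
From M_n = 0.85 f'_c a b (d − a/2):
a = d − √(d² − 2M_n/(0.85 f'_c b)) = 32 − √(32² − 2 × 6955.56/(0.85 × 5 × 15.6)) = 3.466 in.
A_s = 0.85 f'_c a b / f_y = 0.85 × 5 × 3.466 × 15.6 / 75 = 3.064 in².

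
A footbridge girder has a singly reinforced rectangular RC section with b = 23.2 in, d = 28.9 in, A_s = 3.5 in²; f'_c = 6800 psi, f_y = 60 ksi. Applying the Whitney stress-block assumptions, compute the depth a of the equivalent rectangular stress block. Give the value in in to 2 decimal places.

a ≈ 1.57 in

T = A_s f_y = 3.5 × 60 = 210 kips.
a = T/(0.85 f'_c b) = 210/(0.85 × 6.8 × 23.2) = 1.57 in.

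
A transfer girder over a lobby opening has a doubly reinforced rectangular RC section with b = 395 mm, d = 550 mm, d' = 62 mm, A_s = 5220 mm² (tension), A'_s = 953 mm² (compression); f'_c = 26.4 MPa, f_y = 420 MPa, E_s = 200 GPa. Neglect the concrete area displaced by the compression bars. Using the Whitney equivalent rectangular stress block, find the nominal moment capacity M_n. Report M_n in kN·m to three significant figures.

M_n ≈ 1000 kN·m

Assume both tension and compression steel yield.
Net tension couple steel: A_s − A'_s = 4267 mm².
a = (A_s − A'_s) f_y / (0.85 f'_c b) = 1792140/(0.85 × 26.4 × 395) = 202.19 mm.
c = a/β₁ = 202.19/0.85 = 237.87 mm; ε'_s = 0.003(c − d')/c = 0.0022 ≥ f_y/E_s = 0.0021, so compression steel does yield.
M_n = (A_s − A'_s) f_y (d − a/2) + A'_s f_y (d − d') = [1792140 × (550 − 101.095) + 400260 × (550 − 62)] × 10⁻⁶ = 804.50 + 195.33 = 999.83 kN·m.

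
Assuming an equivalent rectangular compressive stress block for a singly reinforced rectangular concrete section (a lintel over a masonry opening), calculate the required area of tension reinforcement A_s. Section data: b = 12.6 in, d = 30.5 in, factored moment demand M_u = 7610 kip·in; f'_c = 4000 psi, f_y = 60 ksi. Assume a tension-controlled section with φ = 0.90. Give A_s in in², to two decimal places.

A_s ≈ 5.25 in²

M_n = M_u/φ = 7610/0.90 = 8455.56 kip·in.
From M_n = 0.85 f'_c a b (d − a/2):
a = d − √(d² − 2M_n/(0.85 f'_c b)) = 30.5 − √(30.5² − 2 × 8455.56/(0.85 × 4 × 12.6)) = 7.359 in.
A_s = 0.85 f'_c a b / f_y = 0.85 × 4 × 7.359 × 12.6 / 60 = 5.254 in².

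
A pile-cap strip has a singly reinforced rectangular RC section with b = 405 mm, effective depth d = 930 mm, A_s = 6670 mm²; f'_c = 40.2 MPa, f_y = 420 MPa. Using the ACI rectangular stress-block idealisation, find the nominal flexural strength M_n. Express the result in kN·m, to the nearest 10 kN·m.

T = A_s f_y = 6670 × 420 = 2801400 N = 2801.4 kN.
From C = T: a = T/(0.85 f'_c b) = 2801400/(0.85 × 40.2 × 405) = 202.43 mm.
M_n = T(d − a/2) = 2801.4 kN × (930 − 101.215) mm = 2321.76 kN·m.

M_n ≈ 2320 kN·m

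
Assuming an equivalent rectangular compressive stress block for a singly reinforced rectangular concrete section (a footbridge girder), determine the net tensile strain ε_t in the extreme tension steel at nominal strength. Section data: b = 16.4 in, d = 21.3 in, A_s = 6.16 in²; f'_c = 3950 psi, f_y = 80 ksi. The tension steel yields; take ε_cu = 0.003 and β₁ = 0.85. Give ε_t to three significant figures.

ε_t ≈ 0.00307

a = A_s f_y/(0.85 f'_c b) = 8.950 in.
β₁ = 0.85, so c = a/β₁ = 8.950/0.85 = 10.529 in.
From the linear strain diagram with ε_cu = 0.003: ε_t = 0.003 (d − c)/c = 0.003 × (21.3 − 10.529)/10.529 = 0.00307.
ε_t < 0.004 — the section is over-reinforced for flexure under ACI limits.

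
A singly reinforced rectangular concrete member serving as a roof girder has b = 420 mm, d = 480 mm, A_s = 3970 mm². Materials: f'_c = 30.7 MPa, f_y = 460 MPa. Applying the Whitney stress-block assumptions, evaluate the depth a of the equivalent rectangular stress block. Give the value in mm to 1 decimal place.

T = A_s f_y = 3970 × 460 = 1826200 N = 1826.2 kN.
Setting C = 0.85 f'_c a b equal to T: a = 1826200/(0.85 × 30.7 × 420) = 166.6 mm.

a ≈ 166.6 mm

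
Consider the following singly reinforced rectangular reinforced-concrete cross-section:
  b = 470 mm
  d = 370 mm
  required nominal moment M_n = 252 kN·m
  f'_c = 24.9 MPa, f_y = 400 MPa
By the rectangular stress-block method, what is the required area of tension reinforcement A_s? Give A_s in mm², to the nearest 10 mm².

A_s ≈ 1900 mm²

With M_n = 0.85 f'_c a b (d − a/2), solve the quadratic for a:
a = d − √(d² − 2M_n/(0.85 f'_c b)) = 370 − √(370² − 2 × 252×10⁶/(0.85 × 24.9 × 470)) = 76.34 mm.
A_s = 0.85 f'_c a b / f_y = 0.85 × 24.9 × 76.34 × 470 / 400 = 1898.5 mm².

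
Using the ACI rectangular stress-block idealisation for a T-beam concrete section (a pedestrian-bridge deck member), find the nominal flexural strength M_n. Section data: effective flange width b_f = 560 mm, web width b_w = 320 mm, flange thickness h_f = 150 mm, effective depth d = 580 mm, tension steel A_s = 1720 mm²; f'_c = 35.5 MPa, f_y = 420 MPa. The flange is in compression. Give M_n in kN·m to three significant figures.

Tension: T = A_s f_y = 1720 × 420 = 722400 N.
Try a within the flange: a = T/(0.85 f'_c b_f) = 722400/(0.85 × 35.5 × 560) = 42.75 mm.
Since a = 42.75 ≤ h_f = 150 mm, the stress block lies entirely in the flange; analyse as a rectangular beam of width b_f.
M_n = T(d − a/2) = 722400 × (580 − 21.375) = 403.55 × 10⁶ N·mm.
M_n = 403.55 kN·m.

M_n ≈ 404 kN·m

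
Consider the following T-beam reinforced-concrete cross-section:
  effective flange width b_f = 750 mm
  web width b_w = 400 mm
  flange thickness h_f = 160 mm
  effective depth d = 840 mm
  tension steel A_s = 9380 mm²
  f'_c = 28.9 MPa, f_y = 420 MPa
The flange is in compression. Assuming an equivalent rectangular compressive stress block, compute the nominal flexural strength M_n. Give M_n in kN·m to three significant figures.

M_n ≈ 2860 kN·m

Tension: T = A_s f_y = 9380 × 420 = 3939600 N.
Try a within the flange: a = T/(0.85 f'_c b_f) = 3939600/(0.85 × 28.9 × 750) = 213.83 mm.
a = 213.83 > h_f = 160 mm: the block extends into the web. Split into flange-overhang and web parts.
C_f = 0.85 f'_c (b_f − b_w) h_f = 0.85 × 28.9 × (750 − 400) × 160 = 1375640 N.
Remaining web compression depth: a_w = (T − C_f)/(0.85 f'_c b_w) = (3939600 − 1375640)/(0.85 × 28.9 × 400) = 260.94 mm.
M_n = C_f(d − h_f/2) + (T − C_f)(d − a_w/2) = 1375640 × (840 − 80) + 2563960 × (840 − 130.47) = 1045.49 + 1819.21 = 2864.70 × 10⁶ N·mm.
M_n = 2864.70 kN·m.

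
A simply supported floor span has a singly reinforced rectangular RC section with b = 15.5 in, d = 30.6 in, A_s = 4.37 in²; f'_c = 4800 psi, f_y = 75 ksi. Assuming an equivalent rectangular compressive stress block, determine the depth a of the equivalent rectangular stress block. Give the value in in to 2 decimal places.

T = A_s f_y = 4.37 × 75 = 327.75 kips.
a = T/(0.85 f'_c b) = 327.75/(0.85 × 4.8 × 15.5) = 5.18 in.

a ≈ 5.18 in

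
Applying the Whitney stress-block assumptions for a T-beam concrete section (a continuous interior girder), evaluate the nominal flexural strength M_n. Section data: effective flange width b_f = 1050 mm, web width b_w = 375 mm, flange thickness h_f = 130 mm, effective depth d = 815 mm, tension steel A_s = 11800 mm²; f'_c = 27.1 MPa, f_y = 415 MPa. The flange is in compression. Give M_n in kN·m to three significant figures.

M_n ≈ 3380 kN·m

Tension: T = A_s f_y = 11800 × 415 = 4897000 N.
Try a within the flange: a = T/(0.85 f'_c b_f) = 4897000/(0.85 × 27.1 × 1050) = 202.47 mm.
a = 202.47 > h_f = 130 mm: the block extends into the web. Split into flange-overhang and web parts.
C_f = 0.85 f'_c (b_f − b_w) h_f = 0.85 × 27.1 × (1050 − 375) × 130 = 2021321 N.
Remaining web compression depth: a_w = (T − C_f)/(0.85 f'_c b_w) = (4897000 − 2021321)/(0.85 × 27.1 × 375) = 332.91 mm.
M_n = C_f(d − h_f/2) + (T − C_f)(d − a_w/2) = 2021321 × (815 − 65) + 2875679 × (815 − 166.455) = 1515.99 + 1865.01 = 3381.00 × 10⁶ N·mm.
M_n = 3381.00 kN·m.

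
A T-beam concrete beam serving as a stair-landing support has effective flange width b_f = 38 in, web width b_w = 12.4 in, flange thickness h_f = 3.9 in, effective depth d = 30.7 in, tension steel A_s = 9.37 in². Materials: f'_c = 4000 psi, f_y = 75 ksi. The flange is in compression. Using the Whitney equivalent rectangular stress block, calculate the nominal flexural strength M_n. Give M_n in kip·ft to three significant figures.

M_n ≈ 1610 kip·ft

Tension: T = A_s f_y = 9.37 × 75 = 702.75 kips.
Try a within the flange: a = T/(0.85 f'_c b_f) = 702.75/(0.85 × 4 × 38) = 5.439 in.
a = 5.439 > h_f = 3.9 in: the block extends into the web. Split into flange-overhang and web parts.
C_f = 0.85 f'_c (b_f − b_w) h_f = 0.85 × 4 × (38 − 12.4) × 3.9 = 339.5 kips.
Remaining web compression depth: a_w = (T − C_f)/(0.85 f'_c b_w) = (702.75 − 339.5)/(0.85 × 4 × 12.4) = 8.616 in.
M_n = C_f(d − h_f/2) + (T − C_f)(d − a_w/2) = 339.5 × (30.7 − 1.95) + 363.25 × (30.7 − 4.308) = 9760.6 + 9586.9 = 19347.5 kip·in.
M_n = 19347.5/12 = 1612.29 kip·ft.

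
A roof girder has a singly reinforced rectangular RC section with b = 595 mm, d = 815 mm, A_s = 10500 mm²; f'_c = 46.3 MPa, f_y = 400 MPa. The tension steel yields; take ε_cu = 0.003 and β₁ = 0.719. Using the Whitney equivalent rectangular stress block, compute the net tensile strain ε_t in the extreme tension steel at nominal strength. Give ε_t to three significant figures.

ε_t ≈ 0.00680

a = A_s f_y/(0.85 f'_c b) = 179.36 mm.
β₁ = 0.719, so c = a/β₁ = 179.36/0.719 = 249.46 mm.
From the linear strain diagram with ε_cu = 0.003: ε_t = 0.003 (d − c)/c = 0.003 × (815 − 249.46)/249.46 = 0.00680.
Since ε_t ≥ 0.005, the section is tension-controlled.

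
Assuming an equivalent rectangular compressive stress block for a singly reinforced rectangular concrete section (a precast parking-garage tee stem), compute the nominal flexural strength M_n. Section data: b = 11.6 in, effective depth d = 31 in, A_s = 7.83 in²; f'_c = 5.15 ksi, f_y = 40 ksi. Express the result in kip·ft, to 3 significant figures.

M_n ≈ 729 kip·ft

T = A_s f_y = 7.83 × 40 = 313.2 kips.
a = T/(0.85 f'_c b) = 313.2/(0.85 × 5.15 × 11.6) = 6.168 in.
M_n = T(d − a/2) = 313.2 × (31 − 3.084) = 8743.3 kip·in = 8743.3/12 = 728.61 kip·ft.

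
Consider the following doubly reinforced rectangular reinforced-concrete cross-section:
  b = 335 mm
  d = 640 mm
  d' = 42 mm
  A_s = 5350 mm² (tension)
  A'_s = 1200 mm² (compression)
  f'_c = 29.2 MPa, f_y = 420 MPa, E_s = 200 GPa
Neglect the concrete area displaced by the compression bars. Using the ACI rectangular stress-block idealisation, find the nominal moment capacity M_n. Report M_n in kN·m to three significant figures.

M_n ≈ 1230 kN·m

Assume both tension and compression steel yield.
Net tension couple steel: A_s − A'_s = 4150 mm².
a = (A_s − A'_s) f_y / (0.85 f'_c b) = 1743000/(0.85 × 29.2 × 335) = 209.63 mm.
c = a/β₁ = 209.63/0.841 = 249.26 mm; ε'_s = 0.003(c − d')/c = 0.0025 ≥ f_y/E_s = 0.0021, so compression steel does yield.
M_n = (A_s − A'_s) f_y (d − a/2) + A'_s f_y (d − d') = [1743000 × (640 − 104.815) + 504000 × (640 − 42)] × 10⁻⁶ = 932.83 + 301.39 = 1234.22 kN·m.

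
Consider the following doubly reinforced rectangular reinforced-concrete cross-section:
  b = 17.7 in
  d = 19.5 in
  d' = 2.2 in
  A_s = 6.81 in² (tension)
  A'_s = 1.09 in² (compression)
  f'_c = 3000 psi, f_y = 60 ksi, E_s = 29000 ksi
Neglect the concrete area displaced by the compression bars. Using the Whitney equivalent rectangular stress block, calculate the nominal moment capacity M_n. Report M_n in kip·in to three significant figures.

Assume both steels yield.
a = (A_s − A'_s) f_y/(0.85 f'_c b) = (6.81 − 1.09) × 60/(0.85 × 3 × 17.7) = 7.604 in.
c = a/β₁ = 7.604/0.85 = 8.946 in; ε'_s = 0.003(c − d')/c = 0.0023 ≥ ε_y = 0.0021, so the compression steel yields.
M_n = (A_s − A'_s) f_y (d − a/2) + A'_s f_y (d − d') = 343.2 × (19.5 − 3.802) + 65.4 × (19.5 − 2.2) = 5387.6 + 1131.4 = 6519.0 kip·in.

M_n ≈ 6520 kip·in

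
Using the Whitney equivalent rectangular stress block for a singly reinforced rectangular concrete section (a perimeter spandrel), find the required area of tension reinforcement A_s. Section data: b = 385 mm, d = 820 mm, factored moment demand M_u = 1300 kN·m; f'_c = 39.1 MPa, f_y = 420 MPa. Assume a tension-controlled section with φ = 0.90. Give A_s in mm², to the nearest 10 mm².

A_s ≈ 4620 mm²

M_n = M_u/φ = 1300/0.90 = 1444.44 kN·m.
With M_n = 0.85 f'_c a b (d − a/2), solve the quadratic for a:
a = d − √(d² − 2M_n/(0.85 f'_c b)) = 820 − √(820² − 2 × 1444.44×10⁶/(0.85 × 39.1 × 385)) = 151.70 mm.
A_s = 0.85 f'_c a b / f_y = 0.85 × 39.1 × 151.70 × 385 / 420 = 4621.6 mm².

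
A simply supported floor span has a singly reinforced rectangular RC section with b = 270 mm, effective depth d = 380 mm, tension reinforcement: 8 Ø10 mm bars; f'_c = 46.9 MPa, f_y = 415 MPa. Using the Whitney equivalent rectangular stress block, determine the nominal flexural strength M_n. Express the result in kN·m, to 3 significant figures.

A_s = 8 × 78.5 = 628 mm².
T = A_s f_y = 628 × 415 = 260620 N = 260.62 kN.
From C = T: a = T/(0.85 f'_c b) = 260620/(0.85 × 46.9 × 270) = 24.21 mm.
M_n = T(d − a/2) = 260.62 kN × (380 − 12.105) mm = 95.88 kN·m.

M_n ≈ 95.9 kN·m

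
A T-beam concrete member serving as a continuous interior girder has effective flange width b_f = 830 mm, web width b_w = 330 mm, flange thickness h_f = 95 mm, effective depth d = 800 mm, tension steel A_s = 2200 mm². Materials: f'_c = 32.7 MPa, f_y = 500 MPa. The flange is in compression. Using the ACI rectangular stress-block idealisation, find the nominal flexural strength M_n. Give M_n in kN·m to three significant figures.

M_n ≈ 854 kN·m

Tension: T = A_s f_y = 2200 × 500 = 1100000 N.
Try a within the flange: a = T/(0.85 f'_c b_f) = 1100000/(0.85 × 32.7 × 830) = 47.68 mm.
Since a = 47.68 ≤ h_f = 95 mm, the stress block lies entirely in the flange; analyse as a rectangular beam of width b_f.
M_n = T(d − a/2) = 1100000 × (800 − 23.84) = 853.78 × 10⁶ N·mm.
M_n = 853.78 kN·m.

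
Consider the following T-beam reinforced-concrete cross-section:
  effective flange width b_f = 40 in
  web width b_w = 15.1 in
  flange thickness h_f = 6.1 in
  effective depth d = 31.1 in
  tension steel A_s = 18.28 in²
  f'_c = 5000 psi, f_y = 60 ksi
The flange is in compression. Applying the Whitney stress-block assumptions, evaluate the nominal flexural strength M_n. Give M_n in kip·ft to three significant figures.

M_n ≈ 2550 kip·ft

Tension: T = A_s f_y = 18.28 × 60 = 1096.8 kips.
Try a within the flange: a = T/(0.85 f'_c b_f) = 1096.8/(0.85 × 5 × 40) = 6.452 in.
a = 6.452 > h_f = 6.1 in: the block extends into the web. Split into flange-overhang and web parts.
C_f = 0.85 f'_c (b_f − b_w) h_f = 0.85 × 5 × (40 − 15.1) × 6.1 = 645.5 kips.
Remaining web compression depth: a_w = (T − C_f)/(0.85 f'_c b_w) = (1096.8 − 645.5)/(0.85 × 5 × 15.1) = 7.032 in.
M_n = C_f(d − h_f/2) + (T − C_f)(d − a_w/2) = 645.5 × (31.1 − 3.05) + 451.3 × (31.1 − 3.516) = 18106.3 + 12448.7 = 30555.0 kip·in.
M_n = 30555.0/12 = 2546.25 kip·ft.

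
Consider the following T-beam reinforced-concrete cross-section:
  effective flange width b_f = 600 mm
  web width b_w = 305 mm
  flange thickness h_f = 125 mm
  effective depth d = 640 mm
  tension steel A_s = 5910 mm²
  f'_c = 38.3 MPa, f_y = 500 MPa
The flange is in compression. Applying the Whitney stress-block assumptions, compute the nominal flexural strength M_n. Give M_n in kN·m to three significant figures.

M_n ≈ 1660 kN·m

Tension: T = A_s f_y = 5910 × 500 = 2955000 N.
Try a within the flange: a = T/(0.85 f'_c b_f) = 2955000/(0.85 × 38.3 × 600) = 151.28 mm.
a = 151.28 > h_f = 125 mm: the block extends into the web. Split into flange-overhang and web parts.
C_f = 0.85 f'_c (b_f − b_w) h_f = 0.85 × 38.3 × (600 − 305) × 125 = 1200466 N.
Remaining web compression depth: a_w = (T − C_f)/(0.85 f'_c b_w) = (2955000 − 1200466)/(0.85 × 38.3 × 305) = 176.70 mm.
M_n = C_f(d − h_f/2) + (T − C_f)(d − a_w/2) = 1200466 × (640 − 62.5) + 1754534 × (640 − 88.35) = 693.27 + 967.89 = 1661.16 × 10⁶ N·mm.
M_n = 1661.16 kN·m.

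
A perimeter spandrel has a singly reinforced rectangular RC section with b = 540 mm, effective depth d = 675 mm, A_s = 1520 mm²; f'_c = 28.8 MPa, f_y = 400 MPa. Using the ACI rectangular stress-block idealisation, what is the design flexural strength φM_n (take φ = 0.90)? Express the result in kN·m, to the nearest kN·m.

T = A_s f_y = 1520 × 400 = 608000 N = 608 kN.
From C = T: a = T/(0.85 f'_c b) = 608000/(0.85 × 28.8 × 540) = 45.99 mm.
M_n = T(d − a/2) = 608 kN × (675 − 22.995) mm = 396.42 kN·m.
φM_n = 0.90 × 396.42 = 356.78 kN·m.

φM_n ≈ 357 kN·m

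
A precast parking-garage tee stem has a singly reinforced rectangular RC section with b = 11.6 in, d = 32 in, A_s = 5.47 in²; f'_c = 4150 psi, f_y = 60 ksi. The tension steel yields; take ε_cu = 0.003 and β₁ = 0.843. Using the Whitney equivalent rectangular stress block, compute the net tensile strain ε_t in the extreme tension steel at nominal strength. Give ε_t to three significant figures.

ε_t ≈ 0.00709

a = A_s f_y/(0.85 f'_c b) = 8.021 in.
β₁ = 0.843, so c = a/β₁ = 8.021/0.843 = 9.515 in.
From the linear strain diagram with ε_cu = 0.003: ε_t = 0.003 (d − c)/c = 0.003 × (32 − 9.515)/9.515 = 0.00709.
Since ε_t ≥ 0.005, the section is tension-controlled.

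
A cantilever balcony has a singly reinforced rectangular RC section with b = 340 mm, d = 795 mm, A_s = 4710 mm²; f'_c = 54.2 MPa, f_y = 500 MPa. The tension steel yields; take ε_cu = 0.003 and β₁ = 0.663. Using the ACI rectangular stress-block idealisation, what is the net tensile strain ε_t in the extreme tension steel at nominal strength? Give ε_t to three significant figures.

ε_t ≈ 0.00752

a = A_s f_y/(0.85 f'_c b) = 150.35 mm.
β₁ = 0.663, so c = a/β₁ = 150.35/0.663 = 226.77 mm.
From the linear strain diagram with ε_cu = 0.003: ε_t = 0.003 (d − c)/c = 0.003 × (795 − 226.77)/226.77 = 0.00752.
Since ε_t ≥ 0.005, the section is tension-controlled.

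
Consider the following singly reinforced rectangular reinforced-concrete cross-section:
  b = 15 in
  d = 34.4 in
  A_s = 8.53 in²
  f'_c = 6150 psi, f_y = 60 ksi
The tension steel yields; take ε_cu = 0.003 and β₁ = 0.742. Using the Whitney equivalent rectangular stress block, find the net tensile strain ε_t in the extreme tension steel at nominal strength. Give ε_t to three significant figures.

a = A_s f_y/(0.85 f'_c b) = 6.527 in.
β₁ = 0.742, so c = a/β₁ = 6.527/0.742 = 8.796 in.
From the linear strain diagram with ε_cu = 0.003: ε_t = 0.003 (d − c)/c = 0.003 × (34.4 − 8.796)/8.796 = 0.00873.
Since ε_t ≥ 0.005, the section is tension-controlled.

ε_t ≈ 0.00873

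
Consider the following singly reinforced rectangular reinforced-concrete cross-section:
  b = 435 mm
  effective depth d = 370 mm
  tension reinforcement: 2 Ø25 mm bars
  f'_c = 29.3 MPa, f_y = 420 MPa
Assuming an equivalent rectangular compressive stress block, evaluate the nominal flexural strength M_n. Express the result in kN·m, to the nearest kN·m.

A_s = 2 × 491 = 982 mm².
T = A_s f_y = 982 × 420 = 412440 N = 412.44 kN.
From C = T: a = T/(0.85 f'_c b) = 412440/(0.85 × 29.3 × 435) = 38.07 mm.
M_n = T(d − a/2) = 412.44 kN × (370 − 19.035) mm = 144.75 kN·m.

M_n ≈ 145 kN·m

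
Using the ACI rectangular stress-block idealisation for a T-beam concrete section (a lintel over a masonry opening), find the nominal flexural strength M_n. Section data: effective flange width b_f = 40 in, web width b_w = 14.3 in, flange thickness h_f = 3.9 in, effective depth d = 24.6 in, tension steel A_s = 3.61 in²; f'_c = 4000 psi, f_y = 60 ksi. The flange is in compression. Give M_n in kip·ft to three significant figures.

Tension: T = A_s f_y = 3.61 × 60 = 216.6 kips.
Try a within the flange: a = T/(0.85 f'_c b_f) = 216.6/(0.85 × 4 × 40) = 1.593 in.
Since a = 1.593 ≤ h_f = 3.9 in, the stress block lies entirely in the flange; analyse as a rectangular beam of width b_f.
M_n = T(d − a/2) = 216.6 × (24.6 − 0.7965) = 5155.8 kip·in.
M_n = 5155.8/12 = 429.65 kip·ft.

M_n ≈ 430 kip·ft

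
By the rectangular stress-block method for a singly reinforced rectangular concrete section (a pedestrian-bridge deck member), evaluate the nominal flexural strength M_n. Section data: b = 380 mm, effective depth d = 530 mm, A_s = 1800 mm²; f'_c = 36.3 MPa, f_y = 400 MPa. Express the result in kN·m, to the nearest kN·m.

T = A_s f_y = 1800 × 400 = 720000 N = 720 kN.
From C = T: a = T/(0.85 f'_c b) = 720000/(0.85 × 36.3 × 380) = 61.41 mm.
M_n = T(d − a/2) = 720 kN × (530 − 30.705) mm = 359.49 kN·m.

M_n ≈ 359 kN·m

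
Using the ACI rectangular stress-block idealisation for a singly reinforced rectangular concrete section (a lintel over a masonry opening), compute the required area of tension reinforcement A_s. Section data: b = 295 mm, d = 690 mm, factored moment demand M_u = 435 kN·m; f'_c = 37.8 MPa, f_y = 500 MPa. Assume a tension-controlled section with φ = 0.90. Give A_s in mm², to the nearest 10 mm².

A_s ≈ 1490 mm²

M_n = M_u/φ = 435/0.90 = 483.333 kN·m.
With M_n = 0.85 f'_c a b (d − a/2), solve the quadratic for a:
a = d − √(d² − 2M_n/(0.85 f'_c b)) = 690 − √(690² − 2 × 483.333×10⁶/(0.85 × 37.8 × 295)) = 78.35 mm.
A_s = 0.85 f'_c a b / f_y = 0.85 × 37.8 × 78.35 × 295 / 500 = 1485.3 mm².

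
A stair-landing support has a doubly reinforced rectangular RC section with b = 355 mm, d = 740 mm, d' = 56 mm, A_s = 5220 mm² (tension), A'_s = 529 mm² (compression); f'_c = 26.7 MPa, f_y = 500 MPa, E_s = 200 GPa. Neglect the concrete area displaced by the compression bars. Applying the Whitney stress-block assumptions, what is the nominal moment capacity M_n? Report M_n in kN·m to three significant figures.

Assume both tension and compression steel yield.
Net tension couple steel: A_s − A'_s = 4691 mm².
a = (A_s − A'_s) f_y / (0.85 f'_c b) = 2345500/(0.85 × 26.7 × 355) = 291.12 mm.
c = a/β₁ = 291.12/0.85 = 342.49 mm; ε'_s = 0.003(c − d')/c = 0.0025 ≥ f_y/E_s = 0.0025, so compression steel does yield.
M_n = (A_s − A'_s) f_y (d − a/2) + A'_s f_y (d − d') = [2345500 × (740 − 145.56) + 264500 × (740 − 56)] × 10⁻⁶ = 1394.26 + 180.92 = 1575.18 kN·m.

M_n ≈ 1580 kN·m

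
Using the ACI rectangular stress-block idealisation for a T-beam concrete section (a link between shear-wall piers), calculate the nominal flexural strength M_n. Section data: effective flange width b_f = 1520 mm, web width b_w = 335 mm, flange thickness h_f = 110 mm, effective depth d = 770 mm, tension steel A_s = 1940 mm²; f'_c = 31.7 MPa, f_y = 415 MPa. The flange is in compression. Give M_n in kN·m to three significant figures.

Tension: T = A_s f_y = 1940 × 415 = 805100 N.
Try a within the flange: a = T/(0.85 f'_c b_f) = 805100/(0.85 × 31.7 × 1520) = 19.66 mm.
Since a = 19.66 ≤ h_f = 110 mm, the stress block lies entirely in the flange; analyse as a rectangular beam of width b_f.
M_n = T(d − a/2) = 805100 × (770 − 9.83) = 612.01 × 10⁶ N·mm.
M_n = 612.01 kN·m.

M_n ≈ 612 kN·m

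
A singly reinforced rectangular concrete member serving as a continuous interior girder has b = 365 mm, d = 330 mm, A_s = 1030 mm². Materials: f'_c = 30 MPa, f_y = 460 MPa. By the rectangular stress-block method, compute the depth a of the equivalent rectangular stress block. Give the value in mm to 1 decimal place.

a ≈ 50.9 mm

T = A_s f_y = 1030 × 460 = 473800 N = 473.8 kN.
Setting C = 0.85 f'_c a b equal to T: a = 473800/(0.85 × 30 × 365) = 50.9 mm.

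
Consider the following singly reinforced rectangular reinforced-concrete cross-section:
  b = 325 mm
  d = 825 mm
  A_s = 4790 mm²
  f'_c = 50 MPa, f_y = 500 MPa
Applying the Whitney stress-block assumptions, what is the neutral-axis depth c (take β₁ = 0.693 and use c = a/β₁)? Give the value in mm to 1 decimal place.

c ≈ 250.2 mm

T = A_s f_y = 4790 × 500 = 2395000 N = 2395 kN.
Setting C = 0.85 f'_c a b equal to T: a = 2395000/(0.85 × 50 × 325) = 173.394 mm.
With β₁ = 0.693, c = a/β₁ = 173.394/0.693 = 250.2 mm.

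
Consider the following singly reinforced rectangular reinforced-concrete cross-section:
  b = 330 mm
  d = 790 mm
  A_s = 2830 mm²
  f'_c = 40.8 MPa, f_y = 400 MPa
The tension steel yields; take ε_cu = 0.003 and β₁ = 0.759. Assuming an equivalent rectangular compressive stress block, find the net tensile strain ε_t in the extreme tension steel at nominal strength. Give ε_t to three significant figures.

ε_t ≈ 0.0152

a = A_s f_y/(0.85 f'_c b) = 98.91 mm.
β₁ = 0.759, so c = a/β₁ = 98.91/0.759 = 130.32 mm.
From the linear strain diagram with ε_cu = 0.003: ε_t = 0.003 (d − c)/c = 0.003 × (790 − 130.32)/130.32 = 0.0152.
Since ε_t ≥ 0.005, the section is tension-controlled.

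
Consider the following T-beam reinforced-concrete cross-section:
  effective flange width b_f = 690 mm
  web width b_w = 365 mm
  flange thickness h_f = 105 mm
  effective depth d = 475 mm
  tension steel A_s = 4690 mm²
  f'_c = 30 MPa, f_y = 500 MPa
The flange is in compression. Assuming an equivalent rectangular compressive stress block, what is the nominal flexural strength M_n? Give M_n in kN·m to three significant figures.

M_n ≈ 951 kN·m

Tension: T = A_s f_y = 4690 × 500 = 2345000 N.
Try a within the flange: a = T/(0.85 f'_c b_f) = 2345000/(0.85 × 30 × 690) = 133.28 mm.
a = 133.28 > h_f = 105 mm: the block extends into the web. Split into flange-overhang and web parts.
C_f = 0.85 f'_c (b_f − b_w) h_f = 0.85 × 30 × (690 − 365) × 105 = 870188 N.
Remaining web compression depth: a_w = (T − C_f)/(0.85 f'_c b_w) = (2345000 − 870188)/(0.85 × 30 × 365) = 158.45 mm.
M_n = C_f(d − h_f/2) + (T − C_f)(d − a_w/2) = 870188 × (475 − 52.5) + 1474812 × (475 − 79.225) = 367.65 + 583.69 = 951.34 × 10⁶ N·mm.
M_n = 951.34 kN·m.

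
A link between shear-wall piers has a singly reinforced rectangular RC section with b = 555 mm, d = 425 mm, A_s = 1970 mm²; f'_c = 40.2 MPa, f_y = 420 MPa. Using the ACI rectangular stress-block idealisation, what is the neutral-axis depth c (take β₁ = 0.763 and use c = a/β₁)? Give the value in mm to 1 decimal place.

T = A_s f_y = 1970 × 420 = 827400 N = 827.4 kN.
Setting C = 0.85 f'_c a b equal to T: a = 827400/(0.85 × 40.2 × 555) = 43.629 mm.
With β₁ = 0.763, c = a/β₁ = 43.629/0.763 = 57.2 mm.

c ≈ 57.2 mm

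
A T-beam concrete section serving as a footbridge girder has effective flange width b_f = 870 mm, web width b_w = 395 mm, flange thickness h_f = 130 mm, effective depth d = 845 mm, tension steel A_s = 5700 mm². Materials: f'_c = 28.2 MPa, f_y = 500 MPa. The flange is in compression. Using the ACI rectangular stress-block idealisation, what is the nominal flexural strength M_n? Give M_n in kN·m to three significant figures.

Tension: T = A_s f_y = 5700 × 500 = 2850000 N.
Try a within the flange: a = T/(0.85 f'_c b_f) = 2850000/(0.85 × 28.2 × 870) = 136.67 mm.
a = 136.67 > h_f = 130 mm: the block extends into the web. Split into flange-overhang and web parts.
C_f = 0.85 f'_c (b_f − b_w) h_f = 0.85 × 28.2 × (870 − 395) × 130 = 1480148 N.
Remaining web compression depth: a_w = (T − C_f)/(0.85 f'_c b_w) = (2850000 − 1480148)/(0.85 × 28.2 × 395) = 144.68 mm.
M_n = C_f(d − h_f/2) + (T − C_f)(d − a_w/2) = 1480148 × (845 − 65) + 1369852 × (845 − 72.34) = 1154.52 + 1058.43 = 2212.95 × 10⁶ N·mm.
M_n = 2212.95 kN·m.

M_n ≈ 2210 kN·m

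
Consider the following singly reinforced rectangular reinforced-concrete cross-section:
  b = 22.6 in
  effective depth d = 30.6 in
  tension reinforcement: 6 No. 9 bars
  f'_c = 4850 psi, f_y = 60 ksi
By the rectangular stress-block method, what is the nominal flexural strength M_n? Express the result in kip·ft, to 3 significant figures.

A_s = 6 × 1 = 6 in².
T = A_s f_y = 6 × 60 = 360 kips.
a = T/(0.85 f'_c b) = 360/(0.85 × 4.85 × 22.6) = 3.864 in.
M_n = T(d − a/2) = 360 × (30.6 − 1.932) = 10320.5 kip·in = 10320.5/12 = 860.04 kip·ft.

M_n ≈ 860 kip·ft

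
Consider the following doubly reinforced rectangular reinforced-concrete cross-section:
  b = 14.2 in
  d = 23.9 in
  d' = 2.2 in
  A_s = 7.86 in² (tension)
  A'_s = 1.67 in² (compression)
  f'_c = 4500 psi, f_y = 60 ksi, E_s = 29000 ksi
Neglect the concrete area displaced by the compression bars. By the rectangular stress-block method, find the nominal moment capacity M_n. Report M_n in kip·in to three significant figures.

M_n ≈ 9780 kip·in

Assume both steels yield.
a = (A_s − A'_s) f_y/(0.85 f'_c b) = (7.86 − 1.67) × 60/(0.85 × 4.5 × 14.2) = 6.838 in.
c = a/β₁ = 6.838/0.825 = 8.288 in; ε'_s = 0.003(c − d')/c = 0.0022 ≥ ε_y = 0.0021, so the compression steel yields.
M_n = (A_s − A'_s) f_y (d − a/2) + A'_s f_y (d − d') = 371.4 × (23.9 − 3.419) + 100.2 × (23.9 − 2.2) = 7606.6 + 2174.3 = 9780.9 kip·in.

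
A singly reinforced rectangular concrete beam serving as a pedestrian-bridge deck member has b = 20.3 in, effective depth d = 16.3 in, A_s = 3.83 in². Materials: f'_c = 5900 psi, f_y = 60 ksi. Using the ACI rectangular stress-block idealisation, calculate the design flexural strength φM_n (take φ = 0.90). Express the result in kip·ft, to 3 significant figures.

T = A_s f_y = 3.83 × 60 = 229.8 kips.
a = T/(0.85 f'_c b) = 229.8/(0.85 × 5.9 × 20.3) = 2.257 in.
M_n = T(d − a/2) = 229.8 × (16.3 − 1.1285) = 3486.4 kip·in = 3486.4/12 = 290.53 kip·ft.
φM_n = 0.90 × 290.53 = 261.48 kip·ft.

φM_n ≈ 261 kip·ft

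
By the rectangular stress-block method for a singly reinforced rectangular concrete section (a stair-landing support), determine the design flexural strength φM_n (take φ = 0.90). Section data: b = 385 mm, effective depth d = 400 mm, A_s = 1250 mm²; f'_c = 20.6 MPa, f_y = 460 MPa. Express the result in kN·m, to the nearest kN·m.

T = A_s f_y = 1250 × 460 = 575000 N = 575 kN.
From C = T: a = T/(0.85 f'_c b) = 575000/(0.85 × 20.6 × 385) = 85.29 mm.
M_n = T(d − a/2) = 575 kN × (400 − 42.645) mm = 205.48 kN·m.
φM_n = 0.90 × 205.48 = 184.93 kN·m.

φM_n ≈ 185 kN·m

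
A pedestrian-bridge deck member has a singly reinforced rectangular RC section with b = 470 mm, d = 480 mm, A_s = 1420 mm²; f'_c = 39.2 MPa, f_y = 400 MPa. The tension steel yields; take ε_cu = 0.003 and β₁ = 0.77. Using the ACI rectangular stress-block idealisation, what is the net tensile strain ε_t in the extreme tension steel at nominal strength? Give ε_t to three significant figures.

ε_t ≈ 0.0276

a = A_s f_y/(0.85 f'_c b) = 36.27 mm.
β₁ = 0.77, so c = a/β₁ = 36.27/0.77 = 47.10 mm.
From the linear strain diagram with ε_cu = 0.003: ε_t = 0.003 (d − c)/c = 0.003 × (480 − 47.10)/47.10 = 0.0276.
Since ε_t ≥ 0.005, the section is tension-controlled.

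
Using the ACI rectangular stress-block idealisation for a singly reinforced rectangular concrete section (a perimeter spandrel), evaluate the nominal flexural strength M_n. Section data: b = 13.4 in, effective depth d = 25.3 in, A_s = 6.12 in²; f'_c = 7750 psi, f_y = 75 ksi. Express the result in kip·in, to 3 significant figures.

T = A_s f_y = 6.12 × 75 = 459 kips.
a = T/(0.85 f'_c b) = 459/(0.85 × 7.75 × 13.4) = 5.200 in.
M_n = T(d − a/2) = 459 × (25.3 − 2.6) = 10419.3 kip·in.

M_n ≈ 10400 kip·in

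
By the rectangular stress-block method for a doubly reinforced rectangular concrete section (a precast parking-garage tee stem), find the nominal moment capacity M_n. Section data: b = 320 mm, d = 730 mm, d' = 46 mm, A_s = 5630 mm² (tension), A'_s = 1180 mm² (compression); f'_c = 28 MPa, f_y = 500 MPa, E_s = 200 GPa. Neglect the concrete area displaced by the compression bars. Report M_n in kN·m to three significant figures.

M_n ≈ 1700 kN·m

Assume both tension and compression steel yield.
Net tension couple steel: A_s − A'_s = 4450 mm².
a = (A_s − A'_s) f_y / (0.85 f'_c b) = 2225000/(0.85 × 28 × 320) = 292.15 mm.
c = a/β₁ = 292.15/0.85 = 343.71 mm; ε'_s = 0.003(c − d')/c = 0.0026 ≥ f_y/E_s = 0.0025, so compression steel does yield.
M_n = (A_s − A'_s) f_y (d − a/2) + A'_s f_y (d − d') = [2225000 × (730 − 146.075) + 590000 × (730 − 46)] × 10⁻⁶ = 1299.23 + 403.56 = 1702.79 kN·m.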